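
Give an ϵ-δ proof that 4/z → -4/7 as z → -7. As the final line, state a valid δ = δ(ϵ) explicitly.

δ = min(7/2, (49/8)ϵ)

Suppose ϵ > 0. We seek δ > 0 such that 0 < |z + 7| < δ implies |4/z + 4/7| < ϵ.
|4/z + 4/7| = 4·|-7 − z|/(7·|z|) = 4|z + 7|/(7|z|).
Restrict δ ≤ 7/2. Then |z + 7| < 7/2 gives |z| > 7/2, so 7|z| > 49/2.
Then |4/z + 4/7| < 4|z + 7|/(49/2), which is < ϵ when |z + 7| < (49/8)ϵ.
Take δ = min(7/2, (49/8)ϵ). Then 0 < |z + 7| < δ gives both |z + 7| < 7/2 and |z + 7| < (49/8)ϵ, so |4/z + 4/7| < ϵ.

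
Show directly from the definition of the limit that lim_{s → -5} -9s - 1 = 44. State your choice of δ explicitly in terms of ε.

Let ε > 0. We need δ > 0 so that 0 < |s + 5| < δ implies |(-9s - 1) − 44| < ε.
|(-9s - 1) − 44| = |-9s - 45| = 9|s + 5|.
So 9|s + 5| < ε exactly when |s + 5| < ε/9.
Take δ = ε/9. If 0 < |s + 5| < δ then |(-9s - 1) − 44| = 9|s + 5| < 9·(ε/9) = ε.

δ = ε/9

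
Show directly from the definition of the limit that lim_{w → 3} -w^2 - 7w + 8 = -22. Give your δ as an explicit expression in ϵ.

Let ϵ > 0. We want δ > 0 such that 0 < |w − 3| < δ implies |(-w^2 - 7w + 8) + 22| < ϵ.
(-w^2 - 7w + 8) + 22 = -w^2 - 7w + 30 = (w − 3)(-w - 10).
So |(-w^2 - 7w + 8) + 22| = |w − 3|·|-w - 10|.
Assume first that |w − 3| < 2, so |w| < 5. Then |-w - 10| ≤ 5 + 10 = 15.
Hence |(-w^2 - 7w + 8) + 22| ≤ 15|w − 3| < ϵ provided |w − 3| < ϵ/15.
Choosing δ = min(2, ϵ/15) ensures both conditions, hence |(-w^2 - 7w + 8) + 22| < ϵ.

δ = min(2, ϵ/15)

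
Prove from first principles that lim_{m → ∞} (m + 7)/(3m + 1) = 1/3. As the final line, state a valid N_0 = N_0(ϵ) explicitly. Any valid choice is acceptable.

N_0 = (20/9)/ϵ

Let ϵ > 0. For m ≥ 1, |(m + 7)/(3m + 1) − (1/3)| = |20|/(3(3m + 1)) = 20/(3(3m + 1)).
Since 3m + 1 ≥ 3m for m ≥ 1, this is ≤ 20/(3·3m) = (20/9)/m.
So |(m + 7)/(3m + 1) − (1/3)| < ϵ whenever m > (20/9)/ϵ.
Take N_0 = (20/9)/ϵ. If m > N_0 then |(m + 7)/(3m + 1) − (1/3)| ≤ (20/9)/m < ϵ.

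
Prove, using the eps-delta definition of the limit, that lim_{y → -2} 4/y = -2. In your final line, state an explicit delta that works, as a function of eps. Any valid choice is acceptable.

delta = min(1, (1/2)eps)

Let eps > 0 be given. We seek delta > 0 such that 0 < |y + 2| < delta implies |4/y + 2| < eps.
|4/y + 2| = 4·|-2 − y|/(2·|y|) = 4|y + 2|/(2|y|).
Require delta ≤ 1 so that |y| > 2 − 1 = 1, hence 2|y| > 2.
Then |4/y + 2| < 4|y + 2|/2, which is < eps when |y + 2| < (1/2)eps.
Take delta = min(1, (1/2)eps). Then 0 < |y + 2| < delta gives both |y + 2| < 1 and |y + 2| < (1/2)eps, so |4/y + 2| < eps.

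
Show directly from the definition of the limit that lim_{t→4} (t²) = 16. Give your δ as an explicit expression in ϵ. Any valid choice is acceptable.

δ = min(2, ϵ/10)

Suppose ϵ > 0. We seek δ > 0 with 0 < |t − 4| < δ ⇒ |t² − 16| < ϵ.
Factor: t² − 16 = (t − 4)(t + 4), so |t² − 16| = |t − 4|·|t + 4|.
Impose δ ≤ 2 so that |t| < 6; then |t + 4| ≤ 10.
Hence |t² − 16| ≤ 10|t − 4|, which is < ϵ once |t − 4| < ϵ/10.
Take δ = min(2, ϵ/10). If 0 < |t − 4| < δ then both bounds hold and |t² − 16| ≤ 10|t − 4| < 10·(ϵ/10) = ϵ.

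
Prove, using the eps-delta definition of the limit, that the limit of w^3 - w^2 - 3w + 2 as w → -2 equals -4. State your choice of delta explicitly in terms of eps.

Let eps > 0 be given. We want delta > 0 such that 0 < |w + 2| < delta implies |(w^3 - w^2 - 3w + 2) + 4| < eps.
(w^3 - w^2 - 3w + 2) + 4 = w^3 - w^2 - 3w + 6 = (w + 2)(w^2 - 3w + 3).
So |(w^3 - w^2 - 3w + 2) + 4| = |w + 2|·|w^2 - 3w + 3|.
Assume first that |w + 2| < 2, so |w| < 4. Then |w^2 - 3w + 3| ≤ 4^2 + 3·4 + 3 = 31.
Hence |(w^3 - w^2 - 3w + 2) + 4| ≤ 31|w + 2| < eps provided |w + 2| < eps/31.
Choosing delta = min(2, eps/31) ensures both conditions, hence |(w^3 - w^2 - 3w + 2) + 4| < eps.

delta = min(2, eps/31)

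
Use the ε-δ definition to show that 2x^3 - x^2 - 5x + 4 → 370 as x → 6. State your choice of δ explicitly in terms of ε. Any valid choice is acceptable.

δ = min(2, ε/277)

Fix ε > 0. We want δ > 0 such that 0 < |x − 6| < δ implies |(2x^3 - x^2 - 5x + 4) − 370| < ε.
(2x^3 - x^2 - 5x + 4) − 370 = 2x^3 - x^2 - 5x - 366 = (x − 6)(2x^2 + 11x + 61).
So |(2x^3 - x^2 - 5x + 4) − 370| = |x − 6|·|2x^2 + 11x + 61|.
Require δ ≤ 2. Then |x − 6| < 2 gives |x| < 8, and by the triangle inequality |2x^2 + 11x + 61| ≤ 2·8^2 + 11·8 + 61 = 277.
Hence |(2x^3 - x^2 - 5x + 4) − 370| ≤ 277|x − 6| < ε provided |x − 6| < ε/277.
Take δ = min(2, ε/277). Then 0 < |x − 6| < δ gives both |x − 6| < 2 and |x − 6| < ε/277, so |(2x^3 - x^2 - 5x + 4) − 370| < ε.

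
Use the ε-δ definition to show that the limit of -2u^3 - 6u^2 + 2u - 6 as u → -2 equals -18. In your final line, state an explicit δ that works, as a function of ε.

δ = min(1, ε/30)

Suppose ε > 0. We want δ > 0 such that 0 < |u + 2| < δ implies |(-2u^3 - 6u^2 + 2u - 6) + 18| < ε.
(-2u^3 - 6u^2 + 2u - 6) + 18 = -2u^3 - 6u^2 + 2u + 12 = (u + 2)(-2u^2 - 2u + 6).
So |(-2u^3 - 6u^2 + 2u - 6) + 18| = |u + 2|·|-2u^2 - 2u + 6|.
Assume first that |u + 2| < 1, so |u| < 3. Then |-2u^2 - 2u + 6| ≤ 2·3^2 + 2·3 + 6 = 30.
Hence |(-2u^3 - 6u^2 + 2u - 6) + 18| ≤ 30|u + 2| < ε provided |u + 2| < ε/30.
Take δ = min(1, ε/30). Then 0 < |u + 2| < δ gives both |u + 2| < 1 and |u + 2| < ε/30, so |(-2u^3 - 6u^2 + 2u - 6) + 18| < ε.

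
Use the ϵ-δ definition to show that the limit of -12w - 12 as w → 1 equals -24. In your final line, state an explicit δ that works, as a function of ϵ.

Suppose ϵ > 0. We need δ > 0 so that 0 < |w − 1| < δ implies |(-12w - 12) + 24| < ϵ.
|(-12w - 12) + 24| = |-12w + 12| = 12|w − 1|.
Thus it suffices that |w − 1| < ϵ/12.
Choosing δ = ϵ/12 gives |(-12w - 12) + 24| = 12|w − 1| < ϵ whenever |w − 1| < δ.

δ = ϵ/12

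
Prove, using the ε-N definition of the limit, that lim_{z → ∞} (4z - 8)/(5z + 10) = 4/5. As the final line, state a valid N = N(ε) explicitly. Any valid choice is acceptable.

Fix ε > 0. We seek N > 0 such that z > N implies |(4z - 8)/(5z + 10) − (4/5)| < ε.
(4z - 8)/(5z + 10) − (4/5) = (5(4z - 8) − 4(5z + 10)) / (5(5z + 10)) = -80/(5(5z + 10)).
For z > 0 we have 5z + 10 > 5z, so |(4z - 8)/(5z + 10) − (4/5)| = 80/(5(5z + 10)) < 80/(5·5z) = (16/5)/z.
Thus |(4z - 8)/(5z + 10) − (4/5)| < ε whenever z > (16/5)/ε.
Take N = (16/5)/ε. If z > N then |(4z - 8)/(5z + 10) − (4/5)| < (16/5)/z < ε.

N = (16/5)/ε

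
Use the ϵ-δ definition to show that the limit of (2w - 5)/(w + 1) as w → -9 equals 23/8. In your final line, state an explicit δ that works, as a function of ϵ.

δ = min(4, (32/7)ϵ)

Suppose ϵ > 0. We want δ > 0 with 0 < |w + 9| < δ ⇒ |(2w - 5)/(w + 1) − (23/8)| < ϵ.
Combining over a common denominator, (2w - 5)/(w + 1) − (23/8) = [(2w - 5)·(-8) − (-23)·(w + 1)] / [(-8)·(w + 1)] = 7(w + 9) / ((-8)(w + 1)).
So |(2w - 5)/(w + 1) − (23/8)| = 7|w + 9| / (8·|w + 1|).
Require δ ≤ 4, so |w + 1| ≥ |-8| − |w + 9| > 8 − 4 = 4.
Hence |(2w - 5)/(w + 1) − (23/8)| < 7|w + 9|/(8·4) = (7/32)|w + 9|, which is < ϵ once |w + 9| < (32/7)ϵ.
Take δ = min(4, (32/7)ϵ). Then 0 < |w + 9| < δ forces both bounds, so |(2w - 5)/(w + 1) − (23/8)| < ϵ.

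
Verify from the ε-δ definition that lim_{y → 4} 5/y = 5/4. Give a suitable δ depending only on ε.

Fix ε > 0. We seek δ > 0 such that 0 < |y − 4| < δ implies |5/y − (5/4)| < ε.
|5/y − (5/4)| = 5·|4 − y|/(4·|y|) = 5|y − 4|/(4|y|).
Restrict δ ≤ 2. Then |y − 4| < 2 gives |y| > 2, so 4|y| > 8.
Then |5/y − (5/4)| < 5|y − 4|/8, which is < ε when |y − 4| < (8/5)ε.
Take δ = min(2, (8/5)ε). Then 0 < |y − 4| < δ gives both |y − 4| < 2 and |y − 4| < (8/5)ε, so |5/y − (5/4)| < ε.

δ = min(2, (8/5)ε)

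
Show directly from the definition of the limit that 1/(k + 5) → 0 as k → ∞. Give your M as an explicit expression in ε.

M = 1/ε

Suppose ε > 0. For k ≥ 1, |1/(k + 5) − 0| = 1/(k + 5) ≤ 1/k.
We need 1/k < ε, i.e. k > 1/ε.
Take M = 1/ε. If k > M then |1/(k + 5)| ≤ 1/k < ε.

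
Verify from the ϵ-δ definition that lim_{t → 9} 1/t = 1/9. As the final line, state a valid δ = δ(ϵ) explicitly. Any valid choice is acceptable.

Suppose ϵ > 0. We seek δ > 0 such that 0 < |t − 9| < δ implies |1/t − (1/9)| < ϵ.
|1/t − (1/9)| = |9 − t|/(9·|t|) = |t − 9|/(9|t|).
Require δ ≤ 9/2 so that |t| > 9 − 9/2 = 9/2, hence 9|t| > 81/2.
Then |1/t − (1/9)| < |t − 9|/(81/2), which is < ϵ when |t − 9| < (81/2)ϵ.
Take δ = min(9/2, (81/2)ϵ). Then 0 < |t − 9| < δ gives both |t − 9| < 9/2 and |t − 9| < (81/2)ϵ, so |1/t − (1/9)| < ϵ.

δ = min(9/2, (81/2)ϵ)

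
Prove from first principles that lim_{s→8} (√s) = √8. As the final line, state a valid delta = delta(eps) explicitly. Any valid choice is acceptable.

Let eps > 0. We want delta > 0 such that 0 < |s − 8| < delta implies |√s − √8| < eps.
Multiplying by the conjugate, |√s − √8| = |s − 8|/(√s + √8).
Restrict delta ≤ 8 so that |s − 8| < 8 forces s > 0, and then √s + √8 > √8.
Hence |√s − √8| < |s − 8|/√8, which is < eps once |s − 8| < √8·eps.
Take delta = min(8, √8·eps). If 0 < |s − 8| < delta then s > 0 and |√s − √8| < |s − 8|/√8 < eps.

delta = min(8, √8·eps)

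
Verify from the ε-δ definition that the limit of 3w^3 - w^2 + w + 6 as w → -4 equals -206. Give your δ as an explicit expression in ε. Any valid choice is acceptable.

δ = min(2, ε/239)

Let ε > 0. We want δ > 0 such that 0 < |w + 4| < δ implies |(3w^3 - w^2 + w + 6) + 206| < ε.
(3w^3 - w^2 + w + 6) + 206 = 3w^3 - w^2 + w + 212 = (w + 4)(3w^2 - 13w + 53).
So |(3w^3 - w^2 + w + 6) + 206| = |w + 4|·|3w^2 - 13w + 53|.
Assume first that |w + 4| < 2, so |w| < 6. Then |3w^2 - 13w + 53| ≤ 3·6^2 + 13·6 + 53 = 239.
Hence |(3w^3 - w^2 + w + 6) + 206| ≤ 239|w + 4| < ε provided |w + 4| < ε/239.
Choosing δ = min(2, ε/239) ensures both conditions, hence |(3w^3 - w^2 + w + 6) + 206| < ε.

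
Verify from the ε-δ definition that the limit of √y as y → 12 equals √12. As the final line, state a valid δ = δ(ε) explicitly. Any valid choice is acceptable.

Let ε > 0. We want δ > 0 such that 0 < |y − 12| < δ implies |√y − √12| < ε.
Rationalise: √y − √12 = (y − 12)/(√y + √12), so |√y − √12| = |y − 12|/(√y + √12).
Restrict δ ≤ 12 so that |y − 12| < 12 forces y > 0, and then √y + √12 > √12.
Hence |√y − √12| < |y − 12|/√12, which is < ε once |y − 12| < √12·ε.
Take δ = min(12, √12·ε). If 0 < |y − 12| < δ then y > 0 and |√y − √12| < |y − 12|/√12 < ε.

δ = min(12, √12·ε)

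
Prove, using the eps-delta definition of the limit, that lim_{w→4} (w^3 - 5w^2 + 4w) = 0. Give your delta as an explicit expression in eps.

delta = min(2, eps/42)

Let eps > 0. We want delta > 0 such that 0 < |w − 4| < delta implies |(w^3 - 5w^2 + 4w)| < eps.
(w^3 - 5w^2 + 4w) = w^3 - 5w^2 + 4w = (w − 4)(w^2 - w).
So |(w^3 - 5w^2 + 4w)| = |w − 4|·|w^2 - w|.
Assume first that |w − 4| < 2, so |w| < 6. Then |w^2 - w| ≤ 6^2 + 6 = 42.
Hence |(w^3 - 5w^2 + 4w)| ≤ 42|w − 4| < eps provided |w − 4| < eps/42.
Take delta = min(2, eps/42). Then 0 < |w − 4| < delta gives both |w − 4| < 2 and |w − 4| < eps/42, so |(w^3 - 5w^2 + 4w)| < eps.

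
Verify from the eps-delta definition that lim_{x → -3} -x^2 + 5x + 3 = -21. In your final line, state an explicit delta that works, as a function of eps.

delta = min(1, eps/12)

Suppose eps > 0. We want delta > 0 such that 0 < |x + 3| < delta implies |(-x^2 + 5x + 3) + 21| < eps.
(-x^2 + 5x + 3) + 21 = -x^2 + 5x + 24 = (x + 3)(-x + 8).
So |(-x^2 + 5x + 3) + 21| = |x + 3|·|-x + 8|.
Assume first that |x + 3| < 1, so |x| < 4. Then |-x + 8| ≤ 4 + 8 = 12.
Hence |(-x^2 + 5x + 3) + 21| ≤ 12|x + 3| < eps provided |x + 3| < eps/12.
Take delta = min(1, eps/12). Then 0 < |x + 3| < delta gives both |x + 3| < 1 and |x + 3| < eps/12, so |(-x^2 + 5x + 3) + 21| < eps.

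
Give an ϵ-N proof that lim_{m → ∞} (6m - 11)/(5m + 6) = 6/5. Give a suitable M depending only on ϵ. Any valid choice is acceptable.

Let ϵ > 0. For m ≥ 1, |(6m - 11)/(5m + 6) − (6/5)| = |-91|/(5(5m + 6)) = 91/(5(5m + 6)).
Since 5m + 6 ≥ 5m for m ≥ 1, this is ≤ 91/(5·5m) = (91/25)/m.
So |(6m - 11)/(5m + 6) − (6/5)| < ϵ whenever m > (91/25)/ϵ.
Take M = (91/25)/ϵ. If m > M then |(6m - 11)/(5m + 6) − (6/5)| ≤ (91/25)/m < ϵ.

M = (91/25)/ϵ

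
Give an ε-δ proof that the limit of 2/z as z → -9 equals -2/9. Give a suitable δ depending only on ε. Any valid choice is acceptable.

Fix ε > 0. We seek δ > 0 such that 0 < |z + 9| < δ implies |2/z + 2/9| < ε.
|2/z + 2/9| = 2·|-9 − z|/(9·|z|) = 2|z + 9|/(9|z|).
Require δ ≤ 9/2 so that |z| > 9 − 9/2 = 9/2, hence 9|z| > 81/2.
Then |2/z + 2/9| < 2|z + 9|/(81/2), which is < ε when |z + 9| < (81/4)ε.
Take δ = min(9/2, (81/4)ε). Then 0 < |z + 9| < δ gives both |z + 9| < 9/2 and |z + 9| < (81/4)ε, so |2/z + 2/9| < ε.

δ = min(9/2, (81/4)ε)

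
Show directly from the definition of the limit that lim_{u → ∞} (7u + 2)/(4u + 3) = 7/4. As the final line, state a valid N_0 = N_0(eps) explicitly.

Let eps > 0 be given. We seek N_0 > 0 such that u > N_0 implies |(7u + 2)/(4u + 3) − (7/4)| < eps.
(7u + 2)/(4u + 3) − (7/4) = (4(7u + 2) − 7(4u + 3)) / (4(4u + 3)) = -13/(4(4u + 3)).
For u > 0 we have 4u + 3 > 4u, so |(7u + 2)/(4u + 3) − (7/4)| = 13/(4(4u + 3)) < 13/(4·4u) = (13/16)/u.
Thus |(7u + 2)/(4u + 3) − (7/4)| < eps whenever u > (13/16)/eps.
Take N_0 = (13/16)/eps. If u > N_0 then |(7u + 2)/(4u + 3) − (7/4)| < (13/16)/u < eps.

N_0 = (13/16)/eps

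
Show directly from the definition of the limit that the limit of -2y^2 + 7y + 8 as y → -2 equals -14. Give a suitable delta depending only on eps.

delta = min(1, eps/17)

Fix eps > 0. We want delta > 0 such that 0 < |y + 2| < delta implies |(-2y^2 + 7y + 8) + 14| < eps.
(-2y^2 + 7y + 8) + 14 = -2y^2 + 7y + 22 = (y + 2)(-2y + 11).
So |(-2y^2 + 7y + 8) + 14| = |y + 2|·|-2y + 11|.
Require delta ≤ 1. Then |y + 2| < 1 gives |y| < 3, and by the triangle inequality |-2y + 11| ≤ 2·3 + 11 = 17.
Hence |(-2y^2 + 7y + 8) + 14| ≤ 17|y + 2| < eps provided |y + 2| < eps/17.
Take delta = min(1, eps/17). Then 0 < |y + 2| < delta gives both |y + 2| < 1 and |y + 2| < eps/17, so |(-2y^2 + 7y + 8) + 14| < eps.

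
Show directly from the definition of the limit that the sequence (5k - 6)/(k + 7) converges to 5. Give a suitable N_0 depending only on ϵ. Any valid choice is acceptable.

Let ϵ > 0 be given. For k ≥ 1, |(5k - 6)/(k + 7) − 5| = |-41|/((k + 7)) = 41/((k + 7)).
Since k + 7 ≥ k for k ≥ 1, this is ≤ 41/(k) = 41/k.
So |(5k - 6)/(k + 7) − 5| < ϵ whenever k > 41/ϵ.
Take N_0 = 41/ϵ. If k > N_0 then |(5k - 6)/(k + 7) − 5| ≤ 41/k < ϵ.

N_0 = 41/ϵ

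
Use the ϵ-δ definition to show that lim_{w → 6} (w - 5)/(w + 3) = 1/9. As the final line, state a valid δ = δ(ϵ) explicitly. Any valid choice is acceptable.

δ = min(9/2, (81/16)ϵ)

Suppose ϵ > 0. We want δ > 0 with 0 < |w − 6| < δ ⇒ |(w - 5)/(w + 3) − (1/9)| < ϵ.
Combining over a common denominator, (w - 5)/(w + 3) − (1/9) = [(w - 5)·9 − 1·(w + 3)] / [9·(w + 3)] = 8(w − 6) / (9(w + 3)).
So |(w - 5)/(w + 3) − (1/9)| = 8|w − 6| / (9·|w + 3|).
Require δ ≤ 9/2, so |w + 3| ≥ |9| − |w − 6| > 9 − 9/2 = 9/2.
Hence |(w - 5)/(w + 3) − (1/9)| < 8|w − 6|/(9·(9/2)) = (16/81)|w − 6|, which is < ϵ once |w − 6| < (81/16)ϵ.
Take δ = min(9/2, (81/16)ϵ). Then 0 < |w − 6| < δ forces both bounds, so |(w - 5)/(w + 3) − (1/9)| < ϵ.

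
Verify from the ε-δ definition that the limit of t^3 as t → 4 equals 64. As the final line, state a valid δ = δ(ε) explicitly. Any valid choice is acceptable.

δ = min(2, ε/76)

Let ε > 0 be given. We seek δ > 0 with 0 < |t − 4| < δ ⇒ |t^3 − 64| < ε.
Factor: t^3 − 64 = (t − 4)(t^2 + 4t + 16), so |t^3 − 64| = |t − 4|·|t^2 + 4t + 16|.
Restrict δ ≤ 2. Then |t − 4| < 2 gives |t| < 6, so by the triangle inequality |t^2 + 4t + 16| ≤ 6^2 + 4·6 + 16 = 76.
Hence |t^3 − 64| ≤ 76|t − 4|, which is < ε once |t − 4| < ε/76.
Take δ = min(2, ε/76). If 0 < |t − 4| < δ then both bounds hold and |t^3 − 64| ≤ 76|t − 4| < 76·(ε/76) = ε.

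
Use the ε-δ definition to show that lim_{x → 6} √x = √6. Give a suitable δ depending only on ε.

δ = min(6, √6·ε)

Let ε > 0. We want δ > 0 such that 0 < |x − 6| < δ implies |√x − √6| < ε.
Rationalise: √x − √6 = (x − 6)/(√x + √6), so |√x − √6| = |x − 6|/(√x + √6).
Restrict δ ≤ 6 so that |x − 6| < 6 forces x > 0, and then √x + √6 > √6.
Hence |√x − √6| < |x − 6|/√6, which is < ε once |x − 6| < √6·ε.
Take δ = min(6, √6·ε). If 0 < |x − 6| < δ then x > 0 and |√x − √6| < |x − 6|/√6 < ε.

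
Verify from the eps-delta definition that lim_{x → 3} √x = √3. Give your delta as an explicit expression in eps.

Fix eps > 0. We want delta > 0 such that 0 < |x − 3| < delta implies |√x − √3| < eps.
Multiplying by the conjugate, |√x − √3| = |x − 3|/(√x + √3).
Restrict delta ≤ 3 so that |x − 3| < 3 forces x > 0, and then √x + √3 > √3.
Hence |√x − √3| < |x − 3|/√3, which is < eps once |x − 3| < √3·eps.
Take delta = min(3, √3·eps). If 0 < |x − 3| < delta then x > 0 and |√x − √3| < |x − 3|/√3 < eps.

delta = min(3, √3·eps)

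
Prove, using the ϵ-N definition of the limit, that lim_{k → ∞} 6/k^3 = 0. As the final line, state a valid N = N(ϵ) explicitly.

N = (6/ϵ)^{1/3}

Let ϵ > 0 be given. For k ≥ 1, |6/k^3 − 0| = 6/k^3.
6/k^3 < ϵ ⇔ k^3 > 6/ϵ ⇔ k > (6/ϵ)^{1/3}.
Take N = (6/ϵ)^{1/3}. Then k > N implies 6/k^3 < ϵ.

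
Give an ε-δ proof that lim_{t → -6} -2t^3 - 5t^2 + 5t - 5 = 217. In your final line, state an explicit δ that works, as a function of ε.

Fix ε > 0. We want δ > 0 such that 0 < |t + 6| < δ implies |(-2t^3 - 5t^2 + 5t - 5) − 217| < ε.
(-2t^3 - 5t^2 + 5t - 5) − 217 = -2t^3 - 5t^2 + 5t - 222 = (t + 6)(-2t^2 + 7t - 37).
So |(-2t^3 - 5t^2 + 5t - 5) − 217| = |t + 6|·|-2t^2 + 7t - 37|.
Require δ ≤ 1. Then |t + 6| < 1 gives |t| < 7, and by the triangle inequality |-2t^2 + 7t - 37| ≤ 2·7^2 + 7·7 + 37 = 184.
Hence |(-2t^3 - 5t^2 + 5t - 5) − 217| ≤ 184|t + 6| < ε provided |t + 6| < ε/184.
Choosing δ = min(1, ε/184) ensures both conditions, hence |(-2t^3 - 5t^2 + 5t - 5) − 217| < ε.

δ = min(1, ε/184)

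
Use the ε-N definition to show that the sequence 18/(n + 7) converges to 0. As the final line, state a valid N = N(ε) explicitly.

N = 18/ε

Let ε > 0. For n ≥ 1, |18/(n + 7) − 0| = 18/(n + 7) ≤ 18/n.
We need 18/n < ε, i.e. n > 18/ε.
Take N = 18/ε. If n > N then |18/(n + 7)| ≤ 18/n < ε.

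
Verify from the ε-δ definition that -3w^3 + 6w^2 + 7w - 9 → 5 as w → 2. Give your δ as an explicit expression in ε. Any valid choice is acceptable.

Let ε > 0 be given. We want δ > 0 such that 0 < |w − 2| < δ implies |(-3w^3 + 6w^2 + 7w - 9) − 5| < ε.
(-3w^3 + 6w^2 + 7w - 9) − 5 = -3w^3 + 6w^2 + 7w - 14 = (w − 2)(-3w^2 + 7).
So |(-3w^3 + 6w^2 + 7w - 9) − 5| = |w − 2|·|-3w^2 + 7|.
Require δ ≤ 1. Then |w − 2| < 1 gives |w| < 3, and by the triangle inequality |-3w^2 + 7| ≤ 3·3^2 + 7 = 34.
Hence |(-3w^3 + 6w^2 + 7w - 9) − 5| ≤ 34|w − 2| < ε provided |w − 2| < ε/34.
Choosing δ = min(1, ε/34) ensures both conditions, hence |(-3w^3 + 6w^2 + 7w - 9) − 5| < ε.

δ = min(1, ε/34)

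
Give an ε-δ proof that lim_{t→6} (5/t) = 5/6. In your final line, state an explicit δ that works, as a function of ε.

Let ε > 0 be given. We seek δ > 0 such that 0 < |t − 6| < δ implies |5/t − (5/6)| < ε.
|5/t − (5/6)| = 5·|6 − t|/(6·|t|) = 5|t − 6|/(6|t|).
Require δ ≤ 3 so that |t| > 6 − 3 = 3, hence 6|t| > 18.
Then |5/t − (5/6)| < 5|t − 6|/18, which is < ε when |t − 6| < (18/5)ε.
Take δ = min(3, (18/5)ε). Then 0 < |t − 6| < δ gives both |t − 6| < 3 and |t − 6| < (18/5)ε, so |5/t − (5/6)| < ε.

δ = min(3, (18/5)ε)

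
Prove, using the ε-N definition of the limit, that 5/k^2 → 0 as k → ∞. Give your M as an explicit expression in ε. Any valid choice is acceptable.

Fix ε > 0. For k ≥ 1, |5/k^2 − 0| = 5/k^2.
5/k^2 < ε ⇔ k^2 > 5/ε ⇔ k > (5/ε)^{1/2}.
Take M = (5/ε)^{1/2}. Then k > M implies 5/k^2 < ε.

M = (5/ε)^{1/2}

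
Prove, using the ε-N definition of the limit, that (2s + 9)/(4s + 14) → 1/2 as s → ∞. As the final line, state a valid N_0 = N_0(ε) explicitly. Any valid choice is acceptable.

Suppose ε > 0. We seek N_0 > 0 such that s > N_0 implies |(2s + 9)/(4s + 14) − (1/2)| < ε.
(2s + 9)/(4s + 14) − (1/2) = (4(2s + 9) − 2(4s + 14)) / (4(4s + 14)) = 8/(4(4s + 14)).
For s > 0 we have 4s + 14 > 4s, so |(2s + 9)/(4s + 14) − (1/2)| = 8/(4(4s + 14)) < 8/(4·4s) = (1/2)/s.
Thus |(2s + 9)/(4s + 14) − (1/2)| < ε whenever s > (1/2)/ε.
Take N_0 = (1/2)/ε. If s > N_0 then |(2s + 9)/(4s + 14) − (1/2)| < (1/2)/s < ε.

N_0 = (1/2)/ε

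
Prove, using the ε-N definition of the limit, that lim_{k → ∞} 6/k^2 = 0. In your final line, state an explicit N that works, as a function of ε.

Let ε > 0. For k ≥ 1, |6/k^2 − 0| = 6/k^2.
6/k^2 < ε ⇔ k^2 > 6/ε ⇔ k > (6/ε)^{1/2}.
Take N = (6/ε)^{1/2}. Then k > N implies 6/k^2 < ε.

N = (6/ε)^{1/2}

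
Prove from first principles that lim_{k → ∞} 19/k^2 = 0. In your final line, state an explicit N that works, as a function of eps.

N = (19/eps)^{1/2}

Suppose eps > 0. For k ≥ 1, |19/k^2 − 0| = 19/k^2.
19/k^2 < eps ⇔ k^2 > 19/eps ⇔ k > (19/eps)^{1/2}.
Take N = (19/eps)^{1/2}. Then k > N implies 19/k^2 < eps.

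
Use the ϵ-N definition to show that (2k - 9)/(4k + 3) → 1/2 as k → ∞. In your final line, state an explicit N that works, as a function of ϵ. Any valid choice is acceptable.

N = (21/8)/ϵ

Suppose ϵ > 0. For k ≥ 1, |(2k - 9)/(4k + 3) − (1/2)| = |-42|/(4(4k + 3)) = 42/(4(4k + 3)).
Since 4k + 3 ≥ 4k for k ≥ 1, this is ≤ 42/(4·4k) = (21/8)/k.
So |(2k - 9)/(4k + 3) − (1/2)| < ϵ whenever k > (21/8)/ϵ.
Take N = (21/8)/ϵ. If k > N then |(2k - 9)/(4k + 3) − (1/2)| ≤ (21/8)/k < ϵ.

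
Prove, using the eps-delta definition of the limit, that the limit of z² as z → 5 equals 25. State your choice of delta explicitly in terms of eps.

delta = min(1, eps/11)

Let eps > 0 be given. We seek delta > 0 with 0 < |z − 5| < delta ⇒ |z² − 25| < eps.
Factor: z² − 25 = (z − 5)(z + 5), so |z² − 25| = |z − 5|·|z + 5|.
Restrict delta ≤ 1. Then |z − 5| < 1 gives |z| < 6, so by the triangle inequality |z + 5| ≤ 6 + 5 = 11.
Hence |z² − 25| ≤ 11|z − 5|, which is < eps once |z − 5| < eps/11.
Take delta = min(1, eps/11). If 0 < |z − 5| < delta then both bounds hold and |z² − 25| ≤ 11|z − 5| < 11·(eps/11) = eps.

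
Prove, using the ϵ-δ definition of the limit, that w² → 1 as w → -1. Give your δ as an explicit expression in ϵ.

δ = min(1, ϵ/3)

Suppose ϵ > 0. We seek δ > 0 with 0 < |w + 1| < δ ⇒ |w² − 1| < ϵ.
Factor: w² − 1 = (w + 1)(w - 1), so |w² − 1| = |w + 1|·|w - 1|.
Restrict δ ≤ 1. Then |w + 1| < 1 gives |w| < 2, so by the triangle inequality |w - 1| ≤ 2 + 1 = 3.
Hence |w² − 1| ≤ 3|w + 1|, which is < ϵ once |w + 1| < ϵ/3.
Take δ = min(1, ϵ/3). If 0 < |w + 1| < δ then both bounds hold and |w² − 1| ≤ 3|w + 1| < 3·(ϵ/3) = ϵ.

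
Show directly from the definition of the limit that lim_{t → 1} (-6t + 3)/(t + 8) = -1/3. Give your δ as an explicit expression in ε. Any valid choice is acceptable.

δ = min(9/2, (27/34)ε)

Let ε > 0 be given. We want δ > 0 with 0 < |t − 1| < δ ⇒ |(-6t + 3)/(t + 8) + 1/3| < ε.
Combining over a common denominator, (-6t + 3)/(t + 8) + 1/3 = [(-6t + 3)·9 − (-3)·(t + 8)] / [9·(t + 8)] = -51(t − 1) / (9(t + 8)).
So |(-6t + 3)/(t + 8) + 1/3| = 51|t − 1| / (9·|t + 8|).
Restrict δ ≤ 9/2. Then |t − 1| < 9/2 gives |t + 8| = |(t − 1) + 9| ≥ 9 − 9/2 = 9/2.
Hence |(-6t + 3)/(t + 8) + 1/3| < 51|t − 1|/(9·(9/2)) = (34/27)|t − 1|, which is < ε once |t − 1| < (27/34)ε.
Take δ = min(9/2, (27/34)ε). Then 0 < |t − 1| < δ forces both bounds, so |(-6t + 3)/(t + 8) + 1/3| < ε.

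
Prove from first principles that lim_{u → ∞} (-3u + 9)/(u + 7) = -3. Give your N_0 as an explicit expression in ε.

Let ε > 0 be given. We seek N_0 > 0 such that u > N_0 implies |(-3u + 9)/(u + 7) + 3| < ε.
(-3u + 9)/(u + 7) + 3 = ((-3u + 9) − (-3)(u + 7)) / ((u + 7)) = 30/((u + 7)).
For u > 0 we have u + 7 > u, so |(-3u + 9)/(u + 7) + 3| = 30/((u + 7)) < 30/(u) = 30/u.
Thus |(-3u + 9)/(u + 7) + 3| < ε whenever u > 30/ε.
Take N_0 = 30/ε. If u > N_0 then |(-3u + 9)/(u + 7) + 3| < 30/u < ε.

N_0 = 30/ε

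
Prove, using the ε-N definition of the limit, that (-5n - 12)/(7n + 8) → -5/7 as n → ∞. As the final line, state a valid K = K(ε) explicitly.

Fix ε > 0. For n ≥ 1, |(-5n - 12)/(7n + 8) + 5/7| = |-44|/(7(7n + 8)) = 44/(7(7n + 8)).
Since 7n + 8 ≥ 7n for n ≥ 1, this is ≤ 44/(7·7n) = (44/49)/n.
So |(-5n - 12)/(7n + 8) + 5/7| < ε whenever n > (44/49)/ε.
Take K = (44/49)/ε. If n > K then |(-5n - 12)/(7n + 8) + 5/7| ≤ (44/49)/n < ε.

K = (44/49)/ε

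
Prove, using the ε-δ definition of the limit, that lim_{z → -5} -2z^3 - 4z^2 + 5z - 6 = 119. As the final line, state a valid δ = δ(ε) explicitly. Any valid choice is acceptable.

δ = min(1, ε/133)

Let ε > 0 be given. We want δ > 0 such that 0 < |z + 5| < δ implies |(-2z^3 - 4z^2 + 5z - 6) − 119| < ε.
(-2z^3 - 4z^2 + 5z - 6) − 119 = -2z^3 - 4z^2 + 5z - 125 = (z + 5)(-2z^2 + 6z - 25).
So |(-2z^3 - 4z^2 + 5z - 6) − 119| = |z + 5|·|-2z^2 + 6z - 25|.
Require δ ≤ 1. Then |z + 5| < 1 gives |z| < 6, and by the triangle inequality |-2z^2 + 6z - 25| ≤ 2·6^2 + 6·6 + 25 = 133.
Hence |(-2z^3 - 4z^2 + 5z - 6) − 119| ≤ 133|z + 5| < ε provided |z + 5| < ε/133.
Choosing δ = min(1, ε/133) ensures both conditions, hence |(-2z^3 - 4z^2 + 5z - 6) − 119| < ε.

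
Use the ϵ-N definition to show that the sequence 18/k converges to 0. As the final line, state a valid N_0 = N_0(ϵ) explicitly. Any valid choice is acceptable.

Let ϵ > 0. For k ≥ 1, |18/k − 0| = 18/(k) ≤ 18/k.
We need 18/k < ϵ, i.e. k > 18/ϵ.
Take N_0 = 18/ϵ. If k > N_0 then |18/k| ≤ 18/k < ϵ.

N_0 = 18/ϵ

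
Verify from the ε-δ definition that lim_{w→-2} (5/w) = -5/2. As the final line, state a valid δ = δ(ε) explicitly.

δ = min(1, (2/5)ε)

Fix ε > 0. We seek δ > 0 such that 0 < |w + 2| < δ implies |5/w + 5/2| < ε.
|5/w + 5/2| = 5·|-2 − w|/(2·|w|) = 5|w + 2|/(2|w|).
Restrict δ ≤ 1. Then |w + 2| < 1 gives |w| > 1, so 2|w| > 2.
Then |5/w + 5/2| < 5|w + 2|/2, which is < ε when |w + 2| < (2/5)ε.
Take δ = min(1, (2/5)ε). Then 0 < |w + 2| < δ gives both |w + 2| < 1 and |w + 2| < (2/5)ε, so |5/w + 5/2| < ε.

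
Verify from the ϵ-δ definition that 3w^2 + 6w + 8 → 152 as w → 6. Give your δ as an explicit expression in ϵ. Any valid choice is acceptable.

Let ϵ > 0 be given. We want δ > 0 such that 0 < |w − 6| < δ implies |(3w^2 + 6w + 8) − 152| < ϵ.
(3w^2 + 6w + 8) − 152 = 3w^2 + 6w - 144 = (w − 6)(3w + 24).
So |(3w^2 + 6w + 8) − 152| = |w − 6|·|3w + 24|.
Assume first that |w − 6| < 2, so |w| < 8. Then |3w + 24| ≤ 3·8 + 24 = 48.
Hence |(3w^2 + 6w + 8) − 152| ≤ 48|w − 6| < ϵ provided |w − 6| < ϵ/48.
Take δ = min(2, ϵ/48). Then 0 < |w − 6| < δ gives both |w − 6| < 2 and |w − 6| < ϵ/48, so |(3w^2 + 6w + 8) − 152| < ϵ.

δ = min(2, ϵ/48)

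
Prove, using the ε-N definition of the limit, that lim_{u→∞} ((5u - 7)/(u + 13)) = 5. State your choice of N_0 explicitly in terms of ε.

N_0 = 72/ε

Let ε > 0. We seek N_0 > 0 such that u > N_0 implies |(5u - 7)/(u + 13) − 5| < ε.
(5u - 7)/(u + 13) − 5 = ((5u - 7) − 5(u + 13)) / ((u + 13)) = -72/((u + 13)).
For u > 0 we have u + 13 > u, so |(5u - 7)/(u + 13) − 5| = 72/((u + 13)) < 72/(u) = 72/u.
Thus |(5u - 7)/(u + 13) − 5| < ε whenever u > 72/ε.
Take N_0 = 72/ε. If u > N_0 then |(5u - 7)/(u + 13) − 5| < 72/u < ε.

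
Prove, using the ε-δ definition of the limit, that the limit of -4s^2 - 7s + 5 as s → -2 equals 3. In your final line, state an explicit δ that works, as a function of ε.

δ = min(1, ε/13)

Fix ε > 0. We want δ > 0 such that 0 < |s + 2| < δ implies |(-4s^2 - 7s + 5) − 3| < ε.
(-4s^2 - 7s + 5) − 3 = -4s^2 - 7s + 2 = (s + 2)(-4s + 1).
So |(-4s^2 - 7s + 5) − 3| = |s + 2|·|-4s + 1|.
Require δ ≤ 1. Then |s + 2| < 1 gives |s| < 3, and by the triangle inequality |-4s + 1| ≤ 4·3 + 1 = 13.
Hence |(-4s^2 - 7s + 5) − 3| ≤ 13|s + 2| < ε provided |s + 2| < ε/13.
Choosing δ = min(1, ε/13) ensures both conditions, hence |(-4s^2 - 7s + 5) − 3| < ε.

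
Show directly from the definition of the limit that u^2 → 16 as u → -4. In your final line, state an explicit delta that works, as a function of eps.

Fix eps > 0. We seek delta > 0 with 0 < |u + 4| < delta ⇒ |u^2 − 16| < eps.
Factor: u^2 − 16 = (u + 4)(u - 4), so |u^2 − 16| = |u + 4|·|u - 4|.
Impose delta ≤ 1 so that |u| < 5; then |u - 4| ≤ 9.
Hence |u^2 − 16| ≤ 9|u + 4|, which is < eps once |u + 4| < eps/9.
Take delta = min(1, eps/9). If 0 < |u + 4| < delta then both bounds hold and |u^2 − 16| ≤ 9|u + 4| < 9·(eps/9) = eps.

delta = min(1, eps/9)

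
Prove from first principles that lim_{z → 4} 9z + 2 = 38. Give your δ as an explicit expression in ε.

Fix ε > 0. We need δ > 0 so that 0 < |z − 4| < δ implies |(9z + 2) − 38| < ε.
Since (9z + 2) − 38 = 9(z − 4), we have |(9z + 2) − 38| = 9|z − 4|.
Thus it suffices that |z − 4| < ε/9.
Take δ = ε/9. If 0 < |z − 4| < δ then |(9z + 2) − 38| = 9|z − 4| < 9·(ε/9) = ε.

δ = ε/9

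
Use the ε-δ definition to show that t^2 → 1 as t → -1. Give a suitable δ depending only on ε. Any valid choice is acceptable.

Let ε > 0 be given. We seek δ > 0 with 0 < |t + 1| < δ ⇒ |t^2 − 1| < ε.
Factor: t^2 − 1 = (t + 1)(t - 1), so |t^2 − 1| = |t + 1|·|t - 1|.
Impose δ ≤ 2 so that |t| < 3; then |t - 1| ≤ 4.
Hence |t^2 − 1| ≤ 4|t + 1|, which is < ε once |t + 1| < ε/4.
Take δ = min(2, ε/4). If 0 < |t + 1| < δ then both bounds hold and |t^2 − 1| ≤ 4|t + 1| < 4·(ε/4) = ε.

δ = min(2, ε/4)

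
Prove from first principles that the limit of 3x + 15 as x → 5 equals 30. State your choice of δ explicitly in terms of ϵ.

Fix ϵ > 0. We need δ > 0 so that 0 < |x − 5| < δ implies |(3x + 15) − 30| < ϵ.
Since (3x + 15) − 30 = 3(x − 5), we have |(3x + 15) − 30| = 3|x − 5|.
Thus it suffices that |x − 5| < ϵ/3.
Choosing δ = ϵ/3 gives |(3x + 15) − 30| = 3|x − 5| < ϵ whenever |x − 5| < δ.

δ = ϵ/3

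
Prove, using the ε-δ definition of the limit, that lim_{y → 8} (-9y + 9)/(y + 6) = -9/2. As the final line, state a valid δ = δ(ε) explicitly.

δ = min(7, (14/9)ε)

Let ε > 0. We want δ > 0 with 0 < |y − 8| < δ ⇒ |(-9y + 9)/(y + 6) + 9/2| < ε.
Combining over a common denominator, (-9y + 9)/(y + 6) + 9/2 = [(-9y + 9)·14 − (-63)·(y + 6)] / [14·(y + 6)] = -63(y − 8) / (14(y + 6)).
So |(-9y + 9)/(y + 6) + 9/2| = 63|y − 8| / (14·|y + 6|).
Require δ ≤ 7, so |y + 6| ≥ |14| − |y − 8| > 14 − 7 = 7.
Hence |(-9y + 9)/(y + 6) + 9/2| < 63|y − 8|/(14·7) = (9/14)|y − 8|, which is < ε once |y − 8| < (14/9)ε.
Take δ = min(7, (14/9)ε). Then 0 < |y − 8| < δ forces both bounds, so |(-9y + 9)/(y + 6) + 9/2| < ε.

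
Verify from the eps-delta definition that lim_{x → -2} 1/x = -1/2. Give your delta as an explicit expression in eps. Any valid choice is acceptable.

Suppose eps > 0. We seek delta > 0 such that 0 < |x + 2| < delta implies |1/x + 1/2| < eps.
|1/x + 1/2| = |-2 − x|/(2·|x|) = |x + 2|/(2|x|).
Require delta ≤ 1 so that |x| > 2 − 1 = 1, hence 2|x| > 2.
Then |1/x + 1/2| < |x + 2|/2, which is < eps when |x + 2| < 2eps.
Take delta = min(1, 2eps). Then 0 < |x + 2| < delta gives both |x + 2| < 1 and |x + 2| < 2eps, so |1/x + 1/2| < eps.

delta = min(1, 2eps)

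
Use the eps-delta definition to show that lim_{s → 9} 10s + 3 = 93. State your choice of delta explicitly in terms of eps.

delta = eps/10

Suppose eps > 0. We need delta > 0 so that 0 < |s − 9| < delta implies |(10s + 3) − 93| < eps.
Since (10s + 3) − 93 = 10(s − 9), we have |(10s + 3) − 93| = 10|s − 9|.
Thus it suffices that |s − 9| < eps/10.
Take delta = eps/10. If 0 < |s − 9| < delta then |(10s + 3) − 93| = 10|s − 9| < 10·(eps/10) = eps.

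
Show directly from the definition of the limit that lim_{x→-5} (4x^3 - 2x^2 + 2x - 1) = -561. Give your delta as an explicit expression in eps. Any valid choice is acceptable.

Suppose eps > 0. We want delta > 0 such that 0 < |x + 5| < delta implies |(4x^3 - 2x^2 + 2x - 1) + 561| < eps.
(4x^3 - 2x^2 + 2x - 1) + 561 = 4x^3 - 2x^2 + 2x + 560 = (x + 5)(4x^2 - 22x + 112).
So |(4x^3 - 2x^2 + 2x - 1) + 561| = |x + 5|·|4x^2 - 22x + 112|.
Assume first that |x + 5| < 1, so |x| < 6. Then |4x^2 - 22x + 112| ≤ 4·6^2 + 22·6 + 112 = 388.
Hence |(4x^3 - 2x^2 + 2x - 1) + 561| ≤ 388|x + 5| < eps provided |x + 5| < eps/388.
Take delta = min(1, eps/388). Then 0 < |x + 5| < delta gives both |x + 5| < 1 and |x + 5| < eps/388, so |(4x^3 - 2x^2 + 2x - 1) + 561| < eps.

delta = min(1, eps/388)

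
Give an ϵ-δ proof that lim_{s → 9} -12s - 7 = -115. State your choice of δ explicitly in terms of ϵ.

δ = ϵ/12

Suppose ϵ > 0. We need δ > 0 so that 0 < |s − 9| < δ implies |(-12s - 7) + 115| < ϵ.
|(-12s - 7) + 115| = |-12s + 108| = 12|s − 9|.
Thus it suffices that |s − 9| < ϵ/12.
Take δ = ϵ/12. If 0 < |s − 9| < δ then |(-12s - 7) + 115| = 12|s − 9| < 12·(ϵ/12) = ϵ.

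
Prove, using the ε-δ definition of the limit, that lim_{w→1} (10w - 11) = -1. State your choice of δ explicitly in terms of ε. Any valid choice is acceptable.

δ = ε/10

Let ε > 0. We need δ > 0 so that 0 < |w − 1| < δ implies |(10w - 11) + 1| < ε.
Since (10w - 11) + 1 = 10(w − 1), we have |(10w - 11) + 1| = 10|w − 1|.
Thus it suffices that |w − 1| < ε/10.
Choosing δ = ε/10 gives |(10w - 11) + 1| = 10|w − 1| < ε whenever |w − 1| < δ.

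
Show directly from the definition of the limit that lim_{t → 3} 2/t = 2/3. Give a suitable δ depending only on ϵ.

Let ϵ > 0 be given. We seek δ > 0 such that 0 < |t − 3| < δ implies |2/t − (2/3)| < ϵ.
|2/t − (2/3)| = 2·|3 − t|/(3·|t|) = 2|t − 3|/(3|t|).
Restrict δ ≤ 3/2. Then |t − 3| < 3/2 gives |t| > 3/2, so 3|t| > 9/2.
Then |2/t − (2/3)| < 2|t − 3|/(9/2), which is < ϵ when |t − 3| < (9/4)ϵ.
Take δ = min(3/2, (9/4)ϵ). Then 0 < |t − 3| < δ gives both |t − 3| < 3/2 and |t − 3| < (9/4)ϵ, so |2/t − (2/3)| < ϵ.

δ = min(3/2, (9/4)ϵ)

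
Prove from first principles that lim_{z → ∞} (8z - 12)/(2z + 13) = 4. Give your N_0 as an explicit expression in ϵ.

Let ϵ > 0. We seek N_0 > 0 such that z > N_0 implies |(8z - 12)/(2z + 13) − 4| < ϵ.
(8z - 12)/(2z + 13) − 4 = (2(8z - 12) − 8(2z + 13)) / (2(2z + 13)) = -128/(2(2z + 13)).
For z > 0 we have 2z + 13 > 2z, so |(8z - 12)/(2z + 13) − 4| = 128/(2(2z + 13)) < 128/(2·2z) = 32/z.
Thus |(8z - 12)/(2z + 13) − 4| < ϵ whenever z > 32/ϵ.
Take N_0 = 32/ϵ. If z > N_0 then |(8z - 12)/(2z + 13) − 4| < 32/z < ϵ.

N_0 = 32/ϵ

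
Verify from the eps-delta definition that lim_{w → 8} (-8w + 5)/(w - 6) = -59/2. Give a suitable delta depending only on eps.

Suppose eps > 0. We want delta > 0 with 0 < |w − 8| < delta ⇒ |(-8w + 5)/(w - 6) + 59/2| < eps.
Combining over a common denominator, (-8w + 5)/(w - 6) + 59/2 = [(-8w + 5)·2 − (-59)·(w - 6)] / [2·(w - 6)] = 43(w − 8) / (2(w - 6)).
So |(-8w + 5)/(w - 6) + 59/2| = 43|w − 8| / (2·|w − 6|).
Require delta ≤ 1, so |w − 6| ≥ |2| − |w − 8| > 2 − 1 = 1.
Hence |(-8w + 5)/(w - 6) + 59/2| < 43|w − 8|/(2·1) = (43/2)|w − 8|, which is < eps once |w − 8| < (2/43)eps.
Take delta = min(1, (2/43)eps). Then 0 < |w − 8| < delta forces both bounds, so |(-8w + 5)/(w - 6) + 59/2| < eps.

delta = min(1, (2/43)eps)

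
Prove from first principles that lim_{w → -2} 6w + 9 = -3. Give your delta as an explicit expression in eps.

delta = eps/6

Let eps > 0. We need delta > 0 so that 0 < |w + 2| < delta implies |(6w + 9) + 3| < eps.
Since (6w + 9) + 3 = 6(w + 2), we have |(6w + 9) + 3| = 6|w + 2|.
So 6|w + 2| < eps exactly when |w + 2| < eps/6.
Take delta = eps/6. If 0 < |w + 2| < delta then |(6w + 9) + 3| = 6|w + 2| < 6·(eps/6) = eps.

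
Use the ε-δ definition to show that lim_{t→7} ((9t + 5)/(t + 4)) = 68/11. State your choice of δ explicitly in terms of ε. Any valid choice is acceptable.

δ = min(11/2, (121/62)ε)

Fix ε > 0. We want δ > 0 with 0 < |t − 7| < δ ⇒ |(9t + 5)/(t + 4) − (68/11)| < ε.
Combining over a common denominator, (9t + 5)/(t + 4) − (68/11) = [(9t + 5)·11 − 68·(t + 4)] / [11·(t + 4)] = 31(t − 7) / (11(t + 4)).
So |(9t + 5)/(t + 4) − (68/11)| = 31|t − 7| / (11·|t + 4|).
Require δ ≤ 11/2, so |t + 4| ≥ |11| − |t − 7| > 11 − 11/2 = 11/2.
Hence |(9t + 5)/(t + 4) − (68/11)| < 31|t − 7|/(11·(11/2)) = (62/121)|t − 7|, which is < ε once |t − 7| < (121/62)ε.
Take δ = min(11/2, (121/62)ε). Then 0 < |t − 7| < δ forces both bounds, so |(9t + 5)/(t + 4) − (68/11)| < ε.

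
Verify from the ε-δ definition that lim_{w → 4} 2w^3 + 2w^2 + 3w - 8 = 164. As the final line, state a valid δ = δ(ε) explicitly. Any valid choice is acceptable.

δ = min(1, ε/143)

Suppose ε > 0. We want δ > 0 such that 0 < |w − 4| < δ implies |(2w^3 + 2w^2 + 3w - 8) − 164| < ε.
(2w^3 + 2w^2 + 3w - 8) − 164 = 2w^3 + 2w^2 + 3w - 172 = (w − 4)(2w^2 + 10w + 43).
So |(2w^3 + 2w^2 + 3w - 8) − 164| = |w − 4|·|2w^2 + 10w + 43|.
Require δ ≤ 1. Then |w − 4| < 1 gives |w| < 5, and by the triangle inequality |2w^2 + 10w + 43| ≤ 2·5^2 + 10·5 + 43 = 143.
Hence |(2w^3 + 2w^2 + 3w - 8) − 164| ≤ 143|w − 4| < ε provided |w − 4| < ε/143.
Take δ = min(1, ε/143). Then 0 < |w − 4| < δ gives both |w − 4| < 1 and |w − 4| < ε/143, so |(2w^3 + 2w^2 + 3w - 8) − 164| < ε.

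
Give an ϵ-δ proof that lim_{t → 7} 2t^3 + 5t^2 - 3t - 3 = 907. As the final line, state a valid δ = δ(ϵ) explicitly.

δ = min(1, ϵ/410)

Suppose ϵ > 0. We want δ > 0 such that 0 < |t − 7| < δ implies |(2t^3 + 5t^2 - 3t - 3) − 907| < ϵ.
(2t^3 + 5t^2 - 3t - 3) − 907 = 2t^3 + 5t^2 - 3t - 910 = (t − 7)(2t^2 + 19t + 130).
So |(2t^3 + 5t^2 - 3t - 3) − 907| = |t − 7|·|2t^2 + 19t + 130|.
Require δ ≤ 1. Then |t − 7| < 1 gives |t| < 8, and by the triangle inequality |2t^2 + 19t + 130| ≤ 2·8^2 + 19·8 + 130 = 410.
Hence |(2t^3 + 5t^2 - 3t - 3) − 907| ≤ 410|t − 7| < ϵ provided |t − 7| < ϵ/410.
Take δ = min(1, ϵ/410). Then 0 < |t − 7| < δ gives both |t − 7| < 1 and |t − 7| < ϵ/410, so |(2t^3 + 5t^2 - 3t - 3) − 907| < ϵ.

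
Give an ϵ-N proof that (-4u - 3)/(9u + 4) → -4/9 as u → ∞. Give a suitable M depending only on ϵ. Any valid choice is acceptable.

Let ϵ > 0. We seek M > 0 such that u > M implies |(-4u - 3)/(9u + 4) + 4/9| < ϵ.
(-4u - 3)/(9u + 4) + 4/9 = (9(-4u - 3) − (-4)(9u + 4)) / (9(9u + 4)) = -11/(9(9u + 4)).
For u > 0 we have 9u + 4 > 9u, so |(-4u - 3)/(9u + 4) + 4/9| = 11/(9(9u + 4)) < 11/(9·9u) = (11/81)/u.
Thus |(-4u - 3)/(9u + 4) + 4/9| < ϵ whenever u > (11/81)/ϵ.
Take M = (11/81)/ϵ. If u > M then |(-4u - 3)/(9u + 4) + 4/9| < (11/81)/u < ϵ.

M = (11/81)/ϵ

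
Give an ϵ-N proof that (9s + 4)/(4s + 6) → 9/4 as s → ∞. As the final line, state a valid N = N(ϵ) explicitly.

Let ϵ > 0 be given. We seek N > 0 such that s > N implies |(9s + 4)/(4s + 6) − (9/4)| < ϵ.
(9s + 4)/(4s + 6) − (9/4) = (4(9s + 4) − 9(4s + 6)) / (4(4s + 6)) = -38/(4(4s + 6)).
For s > 0 we have 4s + 6 > 4s, so |(9s + 4)/(4s + 6) − (9/4)| = 38/(4(4s + 6)) < 38/(4·4s) = (19/8)/s.
Thus |(9s + 4)/(4s + 6) − (9/4)| < ϵ whenever s > (19/8)/ϵ.
Take N = (19/8)/ϵ. If s > N then |(9s + 4)/(4s + 6) − (9/4)| < (19/8)/s < ϵ.

N = (19/8)/ϵ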